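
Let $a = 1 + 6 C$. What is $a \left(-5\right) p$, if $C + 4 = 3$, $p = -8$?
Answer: $-200$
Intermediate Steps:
$C = -1$ ($C = -4 + 3 = -1$)
$a = -5$ ($a = 1 + 6 \left(-1\right) = 1 - 6 = -5$)
$a \left(-5\right) p = \left(-5\right) \left(-5\right) \left(-8\right) = 25 \left(-8\right) = -200$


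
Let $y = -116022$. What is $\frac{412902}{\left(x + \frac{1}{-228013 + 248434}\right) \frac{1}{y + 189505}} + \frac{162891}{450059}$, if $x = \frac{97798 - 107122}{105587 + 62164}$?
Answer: $- \frac{64167912415902615106419}{117446046463} \approx -5.4636 \cdot 10^{11}$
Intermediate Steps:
$x = - \frac{1036}{18639}$ ($x = - \frac{9324}{167751} = \left(-9324\right) \frac{1}{167751} = - \frac{1036}{18639} \approx -0.055582$)
$\frac{412902}{\left(x + \frac{1}{-228013 + 248434}\right) \frac{1}{y + 189505}} + \frac{162891}{450059} = \frac{412902}{\left(- \frac{1036}{18639} + \frac{1}{-228013 + 248434}\right) \frac{1}{-116022 + 189505}} + \frac{162891}{450059} = \frac{412902}{\left(- \frac{1036}{18639} + \frac{1}{20421}\right) \frac{1}{73483}} + 162891 \cdot \frac{1}{450059} = \frac{412902}{\left(- \frac{1036}{18639} + \frac{1}{20421}\right) \frac{1}{73483}} + \frac{162891}{450059} = \frac{412902}{\left(- \frac{260957}{4699099}\right) \frac{1}{73483}} + \frac{162891}{450059} = \frac{412902}{- \frac{260957}{345303891817}} + \frac{162891}{450059} = 412902 \left(- \frac{345303891817}{260957}\right) + \frac{162891}{450059} = - \frac{142576667539022934}{260957} + \frac{162891}{450059} = - \frac{64167912415902615106419}{117446046463}$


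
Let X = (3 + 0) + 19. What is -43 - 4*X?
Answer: -131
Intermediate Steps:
X = 22 (X = 3 + 19 = 22)
-43 - 4*X = -43 - 4*22 = -43 - 88 = -131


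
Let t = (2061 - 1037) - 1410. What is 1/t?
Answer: -1/386 ≈ -0.0025907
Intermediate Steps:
t = -386 (t = 1024 - 1410 = -386)
1/t = 1/(-386) = -1/386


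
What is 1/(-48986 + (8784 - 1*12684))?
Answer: -1/52886 ≈ -1.8909e-5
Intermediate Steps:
1/(-48986 + (8784 - 1*12684)) = 1/(-48986 + (8784 - 12684)) = 1/(-48986 - 3900) = 1/(-52886) = -1/52886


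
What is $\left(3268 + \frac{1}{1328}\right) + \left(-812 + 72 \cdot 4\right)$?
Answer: $\frac{3644033}{1328} \approx 2744.0$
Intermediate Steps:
$\left(3268 + \frac{1}{1328}\right) + \left(-812 + 72 \cdot 4\right) = \left(3268 + \frac{1}{1328}\right) + \left(-812 + 288\right) = \frac{4339905}{1328} - 524 = \frac{3644033}{1328}$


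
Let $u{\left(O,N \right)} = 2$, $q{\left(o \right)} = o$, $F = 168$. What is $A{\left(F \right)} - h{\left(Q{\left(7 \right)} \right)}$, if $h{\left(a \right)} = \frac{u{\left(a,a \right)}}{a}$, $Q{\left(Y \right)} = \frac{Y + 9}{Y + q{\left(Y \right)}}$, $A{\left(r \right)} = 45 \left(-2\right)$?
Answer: $- \frac{367}{4} \approx -91.75$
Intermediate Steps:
$A{\left(r \right)} = -90$
$Q{\left(Y \right)} = \frac{9 + Y}{2 Y}$ ($Q{\left(Y \right)} = \frac{Y + 9}{Y + Y} = \frac{9 + Y}{2 Y}$)
$h{\left(a \right)} = \frac{2}{a}$
$A{\left(F \right)} - h{\left(Q{\left(7 \right)} \right)} = -90 - \frac{2}{\frac{1}{2} \cdot \frac{1}{7} \left(9 + 7\right)} = -90 - \frac{2}{\frac{1}{2} \cdot \frac{1}{7} \cdot 16} = -90 - \frac{2}{\frac{8}{7}} = -90 - 2 \cdot \frac{7}{8} = -90 - \frac{7}{4} = - \frac{367}{4}$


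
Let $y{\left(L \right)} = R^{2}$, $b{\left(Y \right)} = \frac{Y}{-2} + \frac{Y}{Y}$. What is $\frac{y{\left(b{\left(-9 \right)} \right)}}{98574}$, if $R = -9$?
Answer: $\frac{27}{32858} \approx 0.00082172$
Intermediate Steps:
$b{\left(Y \right)} = 1 - \frac{Y}{2}$ ($b{\left(Y \right)} = Y \left(- \frac{1}{2}\right) + 1 = - \frac{Y}{2} + 1 = 1 - \frac{Y}{2}$)
$y{\left(L \right)} = 81$ ($y{\left(L \right)} = \left(-9\right)^{2} = 81$)
$\frac{y{\left(b{\left(-9 \right)} \right)}}{98574} = \frac{81}{98574} = 81 \cdot \frac{1}{98574} = \frac{27}{32858}$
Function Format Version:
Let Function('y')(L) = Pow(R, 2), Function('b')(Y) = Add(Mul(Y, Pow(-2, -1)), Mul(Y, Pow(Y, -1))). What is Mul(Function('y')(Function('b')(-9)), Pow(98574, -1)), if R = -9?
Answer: Rational(27, 32858) ≈ 0.00082172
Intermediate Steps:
Function('b')(Y) = Add(1, Mul(Rational(-1, 2), Y)) (Function('b')(Y) = Add(Mul(Y, Rational(-1, 2)), 1) = Add(Mul(Rational(-1, 2), Y), 1) = Add(1, Mul(Rational(-1, 2), Y)))
Function('y')(L) = 81 (Function('y')(L) = Pow(-9, 2) = 81)
Mul(Function('y')(Function('b')(-9)), Pow(98574, -1)) = Mul(81, Pow(98574, -1)) = Mul(81, Rational(1, 98574)) = Rational(27, 32858)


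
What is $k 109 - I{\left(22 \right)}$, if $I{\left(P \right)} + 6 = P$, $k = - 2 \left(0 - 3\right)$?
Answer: $638$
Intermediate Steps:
$k = 6$ ($k = \left(-2\right) \left(-3\right) = 6$)
$I{\left(P \right)} = -6 + P$
$k 109 - I{\left(22 \right)} = 6 \cdot 109 - \left(-6 + 22\right) = 654 - 16 = 638$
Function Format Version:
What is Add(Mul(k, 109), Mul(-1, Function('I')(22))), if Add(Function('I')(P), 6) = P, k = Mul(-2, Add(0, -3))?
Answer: 638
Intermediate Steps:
k = 6 (k = Mul(-2, -3) = 6)
Function('I')(P) = Add(-6, P)
Add(Mul(k, 109), Mul(-1, Function('I')(22))) = Add(Mul(6, 109), Mul(-1, Add(-6, 22))) = Add(654, Mul(-1, 16)) = Add(654, -16) = 638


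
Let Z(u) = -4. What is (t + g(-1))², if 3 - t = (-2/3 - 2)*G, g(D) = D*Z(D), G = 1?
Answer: 841/9 ≈ 93.444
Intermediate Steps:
g(D) = -4*D (g(D) = D*(-4) = -4*D)
t = 17/3 (t = 3 - (-2/3 - 2) = 3 - (-2*⅓ - 2) = 3 - (-⅔ - 2) = 3 - (-8)/3 = 3 - 1*(-8/3) = 3 + 8/3 = 17/3 ≈ 5.6667)
(t + g(-1))² = (17/3 - 4*(-1))² = (17/3 + 4)² = (29/3)² = 841/9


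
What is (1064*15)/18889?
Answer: 15960/18889 ≈ 0.84494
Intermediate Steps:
(1064*15)/18889 = 15960*(1/18889) = 15960/18889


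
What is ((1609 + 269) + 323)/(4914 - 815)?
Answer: 2201/4099 ≈ 0.53696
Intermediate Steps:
((1609 + 269) + 323)/(4914 - 815) = (1878 + 323)/4099 = 2201*(1/4099) = 2201/4099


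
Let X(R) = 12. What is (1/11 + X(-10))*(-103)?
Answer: -13699/11 ≈ -1245.4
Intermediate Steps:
(1/11 + X(-10))*(-103) = (1/11 + 12)*(-103) = (133/11)*(-103) = -13699/11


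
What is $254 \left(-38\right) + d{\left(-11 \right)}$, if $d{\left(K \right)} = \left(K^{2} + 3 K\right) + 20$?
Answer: $-9544$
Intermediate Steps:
$d{\left(K \right)} = 20 + K^{2} + 3 K$
$254 \left(-38\right) + d{\left(-11 \right)} = 254 \left(-38\right) + \left(20 + \left(-11\right)^{2} + 3 \left(-11\right)\right) = -9652 + \left(20 + 121 - 33\right) = -9652 + 108 = -9544$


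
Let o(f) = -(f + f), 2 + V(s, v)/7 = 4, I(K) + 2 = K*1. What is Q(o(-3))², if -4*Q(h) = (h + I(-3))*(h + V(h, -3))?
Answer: 25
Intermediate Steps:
I(K) = -2 + K (I(K) = -2 + K*1 = -2 + K)
V(s, v) = 14 (V(s, v) = -14 + 7*4 = -14 + 28 = 14)
o(f) = -2*f
Q(h) = -(-5 + h)*(14 + h)/4 (Q(h) = -(h + (-2 - 3))*(h + 14)/4 = -(h - 5)*(14 + h)/4 = -(-5 + h)*(14 + h)/4)
Q(o(-3))² = (35/2 - (-9)*(-3)/2 - (-2*(-3))²/4)² = (35/2 - 9/4*6 - ¼*6²)² = (35/2 - 27/2 - ¼*36)² = (35/2 - 27/2 - 9)² = (-5)² = 25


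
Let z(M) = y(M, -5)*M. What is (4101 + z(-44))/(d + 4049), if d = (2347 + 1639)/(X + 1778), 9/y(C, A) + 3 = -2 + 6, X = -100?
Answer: 3108495/3399104 ≈ 0.91450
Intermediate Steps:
y(C, A) = 9 (y(C, A) = 9/(-3 + (-2 + 6)) = 9/(-3 + 4) = 9/1 = 9*1 = 9)
z(M) = 9*M
d = 1993/839 (d = (2347 + 1639)/(-100 + 1778) = 3986/1678 = 3986*(1/1678) = 1993/839 ≈ 2.3754)
(4101 + z(-44))/(d + 4049) = (4101 + 9*(-44))/(1993/839 + 4049) = (4101 - 396)/(3399104/839) = 3705*(839/3399104) = 3108495/3399104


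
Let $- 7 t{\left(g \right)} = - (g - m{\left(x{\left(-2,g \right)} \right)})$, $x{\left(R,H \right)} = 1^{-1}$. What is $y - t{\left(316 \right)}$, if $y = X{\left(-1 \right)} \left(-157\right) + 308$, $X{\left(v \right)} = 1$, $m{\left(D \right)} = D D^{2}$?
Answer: $106$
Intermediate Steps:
$x{\left(R,H \right)} = 1$
$m{\left(D \right)} = D^{3}$
$y = 151$ ($y = 1 \left(-157\right) + 308 = -157 + 308 = 151$)
$t{\left(g \right)} = - \frac{1}{7} + \frac{g}{7}$ ($t{\left(g \right)} = - \frac{\left(-1\right) \left(g - 1^{3}\right)}{7} = - \frac{\left(-1\right) \left(g - 1\right)}{7} = - \frac{\left(-1\right) \left(-1 + g\right)}{7} = - \frac{1 - g}{7} = - \frac{1}{7} + \frac{g}{7}$)
$y - t{\left(316 \right)} = 151 - \left(- \frac{1}{7} + \frac{1}{7} \cdot 316\right) = 151 - \left(- \frac{1}{7} + \frac{316}{7}\right) = 151 - 45 = 106$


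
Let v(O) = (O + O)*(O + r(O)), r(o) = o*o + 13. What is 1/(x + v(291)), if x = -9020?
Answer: 1/49452250 ≈ 2.0222e-8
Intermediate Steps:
r(o) = 13 + o² (r(o) = o² + 13 = 13 + o²)
v(O) = 2*O*(13 + O + O²) (v(O) = (O + O)*(O + (13 + O²)) = (2*O)*(13 + O + O²) = 2*O*(13 + O + O²))
1/(x + v(291)) = 1/(-9020 + 2*291*(13 + 291 + 291²)) = 1/(-9020 + 2*291*(13 + 291 + 84681)) = 1/(-9020 + 2*291*84985) = 1/(-9020 + 49461270) = 1/49452250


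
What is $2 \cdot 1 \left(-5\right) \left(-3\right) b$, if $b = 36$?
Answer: $1080$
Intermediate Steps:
$2 \cdot 1 \left(-5\right) \left(-3\right) b = 2 \cdot 1 \left(-5\right) \left(-3\right) 36 = 2 \left(-5\right) \left(-3\right) 36 = \left(-10\right) \left(-3\right) 36 = 30 \cdot 36 = 1080$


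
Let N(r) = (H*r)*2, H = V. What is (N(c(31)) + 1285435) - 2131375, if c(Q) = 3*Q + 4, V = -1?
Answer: -846134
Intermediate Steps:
H = -1
c(Q) = 4 + 3*Q
N(r) = -2*r (N(r) = -r*2 = -2*r)
(N(c(31)) + 1285435) - 2131375 = (-2*(4 + 3*31) + 1285435) - 2131375 = (-2*(4 + 93) + 1285435) - 2131375 = (-2*97 + 1285435) - 2131375 = (-194 + 1285435) - 2131375 = 1285241 - 2131375 = -846134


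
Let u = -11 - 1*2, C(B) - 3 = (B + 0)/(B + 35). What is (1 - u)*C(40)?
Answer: 742/15 ≈ 49.467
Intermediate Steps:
C(B) = 3 + B/(35 + B) (C(B) = 3 + (B + 0)/(B + 35) = 3 + B/(35 + B))
u = -13 (u = -11 - 2 = -13)
(1 - u)*C(40) = (1 - 1*(-13))*((105 + 4*40)/(35 + 40)) = (1 + 13)*((105 + 160)/75) = 14*((1/75)*265) = 14*(53/15) = 742/15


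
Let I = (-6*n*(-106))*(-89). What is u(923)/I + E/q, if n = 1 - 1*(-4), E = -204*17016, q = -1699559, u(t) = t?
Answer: 980868444323/481009188180 ≈ 2.0392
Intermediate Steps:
E = -3471264
n = 5 (n = 1 + 4 = 5)
I = -283020 (I = (-6*5*(-106))*(-89) = -30*(-106)*(-89) = 3180*(-89) = -283020)
u(923)/I + E/q = 923/(-283020) - 3471264/(-1699559) = 923*(-1/283020) - 3471264*(-1/1699559) = -923/283020 + 3471264/1699559 = 980868444323/481009188180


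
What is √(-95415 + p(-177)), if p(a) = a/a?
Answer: I*√95414 ≈ 308.89*I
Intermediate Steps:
p(a) = 1
√(-95415 + p(-177)) = √(-95415 + 1) = √(-95414) = I*√95414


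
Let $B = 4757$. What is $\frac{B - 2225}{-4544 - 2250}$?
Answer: $- \frac{1266}{3397} \approx -0.37268$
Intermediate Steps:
$\frac{B - 2225}{-4544 - 2250} = \frac{4757 - 2225}{-4544 - 2250} = \frac{2532}{-6794} = 2532 \left(- \frac{1}{6794}\right) = - \frac{1266}{3397}$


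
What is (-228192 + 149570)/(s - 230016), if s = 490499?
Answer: -78622/260483 ≈ -0.30183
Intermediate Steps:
(-228192 + 149570)/(s - 230016) = (-228192 + 149570)/(490499 - 230016) = -78622/260483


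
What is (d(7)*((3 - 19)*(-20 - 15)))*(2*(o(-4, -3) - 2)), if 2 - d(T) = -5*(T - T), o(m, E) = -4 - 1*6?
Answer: -26880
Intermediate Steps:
o(m, E) = -10 (o(m, E) = -4 - 6 = -10)
d(T) = 2 (d(T) = 2 - (-5)*(T - T) = 2 - (-5)*0 = 2 - 1*0 = 2 + 0 = 2)
(d(7)*((3 - 19)*(-20 - 15)))*(2*(o(-4, -3) - 2)) = (2*((3 - 19)*(-20 - 15)))*(2*(-10 - 2)) = (2*(-16*(-35)))*(2*(-12)) = (2*560)*(-24) = 1120*(-24) = -26880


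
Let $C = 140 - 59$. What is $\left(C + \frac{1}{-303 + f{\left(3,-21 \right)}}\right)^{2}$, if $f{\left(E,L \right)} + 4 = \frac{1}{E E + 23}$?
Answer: $\frac{633028688161}{96491329} \approx 6560.5$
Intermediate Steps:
$f{\left(E,L \right)} = -4 + \frac{1}{23 + E^{2}}$ ($f{\left(E,L \right)} = -4 + \frac{1}{E E + 23} = -4 + \frac{1}{E^{2} + 23} = -4 + \frac{1}{23 + E^{2}}$)
$C = 81$ ($C = 140 - 59 = 81$)
$\left(C + \frac{1}{-303 + f{\left(3,-21 \right)}}\right)^{2} = \left(81 + \frac{1}{-303 + \frac{-91 - 4 \cdot 3^{2}}{23 + 3^{2}}}\right)^{2} = \left(81 + \frac{1}{-303 + \frac{-91 - 36}{23 + 9}}\right)^{2} = \left(81 + \frac{1}{-303 + \frac{-91 - 36}{32}}\right)^{2} = \left(81 + \frac{1}{-303 + \frac{1}{32} \left(-127\right)}\right)^{2} = \left(81 + \frac{1}{-303 - \frac{127}{32}}\right)^{2} = \left(81 + \frac{1}{- \frac{9823}{32}}\right)^{2} = \left(81 - \frac{32}{9823}\right)^{2} = \left(\frac{795631}{9823}\right)^{2} = \frac{633028688161}{96491329}$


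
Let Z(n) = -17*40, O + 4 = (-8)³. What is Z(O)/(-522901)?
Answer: 680/522901 ≈ 0.0013004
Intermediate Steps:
O = -516 (O = -4 + (-8)³ = -4 - 512 = -516)
Z(n) = -680
Z(O)/(-522901) = -680/(-522901) = -680*(-1/522901) = 680/522901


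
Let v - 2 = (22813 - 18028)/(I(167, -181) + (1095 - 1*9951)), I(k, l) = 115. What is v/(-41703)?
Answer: -12697/364525923 ≈ -3.4832e-5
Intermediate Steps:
v = 12697/8741 (v = 2 + (22813 - 18028)/(115 + (1095 - 1*9951)) = 2 + 4785/(115 + (1095 - 9951)) = 2 + 4785/(115 - 8856) = 2 + 4785/(-8741) = 2 + 4785*(-1/8741) = 2 - 4785/8741 = 12697/8741 ≈ 1.4526)
v/(-41703) = (12697/8741)/(-41703) = (12697/8741)*(-1/41703) = -12697/364525923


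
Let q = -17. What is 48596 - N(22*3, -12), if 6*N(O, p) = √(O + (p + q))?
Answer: 48596 - √37/6 ≈ 48595.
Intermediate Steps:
N(O, p) = √(-17 + O + p)/6 (N(O, p) = √(O + (p - 17))/6 = √(O + (-17 + p))/6 = √(-17 + O + p)/6)
48596 - N(22*3, -12) = 48596 - √(-17 + 22*3 - 12)/6 = 48596 - √(-17 + 66 - 12)/6 = 48596 - √37/6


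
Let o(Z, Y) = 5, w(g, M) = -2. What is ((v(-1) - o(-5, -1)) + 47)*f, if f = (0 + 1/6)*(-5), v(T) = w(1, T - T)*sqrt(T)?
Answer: -35 + 5*I/3 ≈ -35.0 + 1.6667*I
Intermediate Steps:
v(T) = -2*sqrt(T)
f = -5/6 (f = (0 + 1/6)*(-5) = (1/6)*(-5) = -5/6 ≈ -0.83333)
((v(-1) - o(-5, -1)) + 47)*f = ((-2*I - 1*5) + 47)*(-5/6) = ((-2*I - 5) + 47)*(-5/6) = ((-5 - 2*I) + 47)*(-5/6) = (42 - 2*I)*(-5/6) = -35 + 5*I/3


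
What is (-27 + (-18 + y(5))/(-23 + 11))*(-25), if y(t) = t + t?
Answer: 1975/3 ≈ 658.33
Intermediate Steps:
y(t) = 2*t
(-27 + (-18 + y(5))/(-23 + 11))*(-25) = (-27 + (-18 + 2*5)/(-23 + 11))*(-25) = (-27 + (-18 + 10)/(-12))*(-25) = (-27 - 8*(-1/12))*(-25) = (-27 + 2/3)*(-25) = -79/3*(-25) = 1975/3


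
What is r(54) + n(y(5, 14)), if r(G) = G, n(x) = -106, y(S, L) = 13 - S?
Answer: -52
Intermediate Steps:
r(54) + n(y(5, 14)) = 54 - 106 = -52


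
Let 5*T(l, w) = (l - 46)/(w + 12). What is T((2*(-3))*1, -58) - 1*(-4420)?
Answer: 508326/115 ≈ 4420.2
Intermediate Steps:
T(l, w) = (-46 + l)/(5*(12 + w)) (T(l, w) = ((l - 46)/(w + 12))/5 = ((-46 + l)/(12 + w))/5 = (-46 + l)/(5*(12 + w)))
T((2*(-3))*1, -58) - 1*(-4420) = (-46 + (2*(-3))*1)/(5*(12 - 58)) - 1*(-4420) = (1/5)*(-46 - 6*1)/(-46) + 4420 = (1/5)*(-1/46)*(-46 - 6) + 4420 = (1/5)*(-1/46)*(-52) + 4420 = 26/115 + 4420 = 508326/115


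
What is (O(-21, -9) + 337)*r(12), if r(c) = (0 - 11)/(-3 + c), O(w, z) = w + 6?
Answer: -3542/9 ≈ -393.56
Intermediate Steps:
O(w, z) = 6 + w
r(c) = -11/(-3 + c)
(O(-21, -9) + 337)*r(12) = ((6 - 21) + 337)*(-11/(-3 + 12)) = (-15 + 337)*(-11/9) = 322*(-11*1/9) = 322*(-11/9) = -3542/9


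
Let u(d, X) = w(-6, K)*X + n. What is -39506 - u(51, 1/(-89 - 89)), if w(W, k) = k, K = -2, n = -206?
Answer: -3497701/89 ≈ -39300.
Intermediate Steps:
u(d, X) = -206 - 2*X (u(d, X) = -2*X - 206 = -206 - 2*X)
-39506 - u(51, 1/(-89 - 89)) = -39506 - (-206 - 2/(-89 - 89)) = -39506 - (-206 - 2/(-178)) = -39506 - (-206 - 2*(-1/178)) = -39506 - (-206 + 1/89) = -39506 - 1*(-18333/89) = -39506 + 18333/89 = -3497701/89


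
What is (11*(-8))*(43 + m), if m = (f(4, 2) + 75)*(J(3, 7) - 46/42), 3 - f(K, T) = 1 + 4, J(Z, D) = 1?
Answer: -66616/21 ≈ -3172.2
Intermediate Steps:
f(K, T) = -2 (f(K, T) = 3 - (1 + 4) = 3 - 1*5 = 3 - 5 = -2)
m = -146/21 (m = (-2 + 75)*(1 - 46/42) = 73*(1 - 46*1/42) = 73*(1 - 23/21) = 73*(-2/21) = -146/21 ≈ -6.9524)
(11*(-8))*(43 + m) = (11*(-8))*(43 - 146/21) = -88*757/21 = -66616/21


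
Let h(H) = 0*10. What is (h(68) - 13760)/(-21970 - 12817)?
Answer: 320/809 ≈ 0.39555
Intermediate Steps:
h(H) = 0
(h(68) - 13760)/(-21970 - 12817) = (0 - 13760)/(-21970 - 12817) = -13760/(-34787) = -13760*(-1/34787) = 320/809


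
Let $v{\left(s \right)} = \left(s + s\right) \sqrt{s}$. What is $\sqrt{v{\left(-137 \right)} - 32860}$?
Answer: $\sqrt{-32860 - 274 i \sqrt{137}} \approx 8.8355 - 181.49 i$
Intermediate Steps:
$v{\left(s \right)} = 2 s^{\frac{3}{2}}$ ($v{\left(s \right)} = 2 s \sqrt{s} = 2 s^{\frac{3}{2}}$)
$\sqrt{v{\left(-137 \right)} - 32860} = \sqrt{2 \left(-137\right)^{\frac{3}{2}} - 32860} = \sqrt{2 \left(- 137 i \sqrt{137}\right) - 32860} = \sqrt{- 274 i \sqrt{137} - 32860} = \sqrt{-32860 - 274 i \sqrt{137}}$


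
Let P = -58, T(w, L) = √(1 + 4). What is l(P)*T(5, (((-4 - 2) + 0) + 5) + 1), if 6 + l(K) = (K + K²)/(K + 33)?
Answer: -3456*√5/25 ≈ -309.11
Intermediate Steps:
T(w, L) = √5
l(K) = -6 + (K + K²)/(33 + K) (l(K) = -6 + (K + K²)/(K + 33) = -6 + (K + K²)/(33 + K))
l(P)*T(5, (((-4 - 2) + 0) + 5) + 1) = ((-198 + (-58)² - 5*(-58))/(33 - 58))*√5 = ((-198 + 3364 + 290)/(-25))*√5 = (-1/25*3456)*√5 = -3456*√5/25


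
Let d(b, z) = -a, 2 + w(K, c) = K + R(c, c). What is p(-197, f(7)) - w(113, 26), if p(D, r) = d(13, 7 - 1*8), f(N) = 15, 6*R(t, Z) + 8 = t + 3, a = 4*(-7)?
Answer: -173/2 ≈ -86.500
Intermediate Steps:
a = -28
R(t, Z) = -⅚ + t/6 (R(t, Z) = -4/3 + (t + 3)/6 = -4/3 + (3 + t)/6 = -4/3 + (½ + t/6) = -⅚ + t/6)
w(K, c) = -17/6 + K + c/6 (w(K, c) = -2 + (K + (-⅚ + c/6)) = -2 + (-⅚ + K + c/6) = -17/6 + K + c/6)
d(b, z) = 28 (d(b, z) = -1*(-28) = 28)
p(D, r) = 28
p(-197, f(7)) - w(113, 26) = 28 - (-17/6 + 113 + (⅙)*26) = 28 - (-17/6 + 113 + 13/3) = 28 - 1*229/2 = 28 - 229/2 = -173/2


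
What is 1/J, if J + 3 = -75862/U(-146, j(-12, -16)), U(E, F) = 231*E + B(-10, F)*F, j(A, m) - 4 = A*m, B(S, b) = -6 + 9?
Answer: -16569/11776 ≈ -1.4070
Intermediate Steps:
B(S, b) = 3
j(A, m) = 4 + A*m
U(E, F) = 3*F + 231*E (U(E, F) = 231*E + 3*F = 3*F + 231*E)
J = -11776/16569 (J = -3 - 75862/(3*(4 - 12*(-16)) + 231*(-146)) = -3 - 75862/(3*(4 + 192) - 33726) = -3 - 75862/(3*196 - 33726) = -3 - 75862/(588 - 33726) = -3 - 75862/(-33138) = -3 - 75862*(-1/33138) = -3 + 37931/16569 = -11776/16569 ≈ -0.71072)
1/J = 1/(-11776/16569) = -16569/11776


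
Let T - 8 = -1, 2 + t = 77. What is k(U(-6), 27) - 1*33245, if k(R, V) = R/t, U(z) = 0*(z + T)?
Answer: -33245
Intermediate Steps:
t = 75 (t = -2 + 77 = 75)
T = 7 (T = 8 - 1 = 7)
U(z) = 0 (U(z) = 0*(z + 7) = 0*(7 + z) = 0)
k(R, V) = R/75
k(U(-6), 27) - 1*33245 = (1/75)*0 - 1*33245 = 0 - 33245 = -33245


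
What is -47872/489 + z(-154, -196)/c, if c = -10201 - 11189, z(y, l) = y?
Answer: -170651129/1743285 ≈ -97.891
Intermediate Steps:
c = -21390
-47872/489 + z(-154, -196)/c = -47872/489 - 154/(-21390) = -47872*1/489 - 154*(-1/21390) = -47872/489 + 77/10695 = -170651129/1743285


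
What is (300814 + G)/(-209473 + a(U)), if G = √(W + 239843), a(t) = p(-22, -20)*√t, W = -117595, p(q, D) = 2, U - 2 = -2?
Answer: -300814/209473 - 2*√30562/209473 ≈ -1.4377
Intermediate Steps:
U = 0 (U = 2 - 2 = 0)
a(t) = 2*√t
G = 2*√30562 (G = √(-117595 + 239843) = √122248 = 2*√30562 ≈ 349.64)
(300814 + G)/(-209473 + a(U)) = (300814 + 2*√30562)/(-209473 + 2*√0) = (300814 + 2*√30562)/(-209473 + 2*0) = (300814 + 2*√30562)/(-209473 + 0) = (300814 + 2*√30562)/(-209473) = (300814 + 2*√30562)*(-1/209473) = -300814/209473 - 2*√30562/209473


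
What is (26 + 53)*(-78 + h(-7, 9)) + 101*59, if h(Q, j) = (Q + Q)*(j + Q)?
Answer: -2415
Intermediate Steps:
h(Q, j) = 2*Q*(Q + j) (h(Q, j) = (2*Q)*(Q + j) = 2*Q*(Q + j))
(26 + 53)*(-78 + h(-7, 9)) + 101*59 = (26 + 53)*(-78 + 2*(-7)*(-7 + 9)) + 101*59 = 79*(-78 + 2*(-7)*2) + 5959 = 79*(-78 - 28) + 5959 = 79*(-106) + 5959 = -8374 + 5959 = -2415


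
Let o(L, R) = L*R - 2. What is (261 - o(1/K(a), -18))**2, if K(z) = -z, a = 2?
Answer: 64516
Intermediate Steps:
o(L, R) = -2 + L*R
(261 - o(1/K(a), -18))**2 = (261 - (-2 - 18/(-1*2)))**2 = (261 - (-2 - 18/(-2)))**2 = (261 - (-2 - 1/2*(-18)))**2 = (261 - (-2 + 9))**2 = (261 - 1*7)**2 = (261 - 7)**2 = 254**2 = 64516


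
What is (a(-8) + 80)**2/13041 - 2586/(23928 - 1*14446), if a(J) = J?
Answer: 221/1771 ≈ 0.12479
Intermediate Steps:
(a(-8) + 80)**2/13041 - 2586/(23928 - 1*14446) = (-8 + 80)**2/13041 - 2586/(23928 - 1*14446) = 72**2*(1/13041) - 2586/(23928 - 14446) = 5184*(1/13041) - 2586/9482 = 64/161 - 2586*1/9482 = 64/161 - 3/11 = 221/1771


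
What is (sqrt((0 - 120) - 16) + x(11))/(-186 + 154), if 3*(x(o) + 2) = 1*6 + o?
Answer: -11/96 - I*sqrt(34)/16 ≈ -0.11458 - 0.36443*I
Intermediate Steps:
x(o) = o/3 (x(o) = -2 + (1*6 + o)/3 = -2 + (6 + o)/3 = -2 + (2 + o/3) = o/3)
(sqrt((0 - 120) - 16) + x(11))/(-186 + 154) = (sqrt((0 - 120) - 16) + (1/3)*11)/(-186 + 154) = (sqrt(-120 - 16) + 11/3)/(-32) = (sqrt(-136) + 11/3)*(-1/32) = (2*I*sqrt(34) + 11/3)*(-1/32) = (11/3 + 2*I*sqrt(34))*(-1/32) = -11/96 - I*sqrt(34)/16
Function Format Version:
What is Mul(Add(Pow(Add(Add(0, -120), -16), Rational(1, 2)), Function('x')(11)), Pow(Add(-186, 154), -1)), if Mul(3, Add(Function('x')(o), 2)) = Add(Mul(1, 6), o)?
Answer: Add(Rational(-11, 96), Mul(Rational(-1, 16), I, Pow(34, Rational(1, 2)))) ≈ Add(-0.11458, Mul(-0.36443, I))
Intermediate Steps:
Function('x')(o) = Mul(Rational(1, 3), o) (Function('x')(o) = Add(-2, Mul(Rational(1, 3), Add(Mul(1, 6), o))) = Add(-2, Mul(Rational(1, 3), Add(6, o))) = Add(-2, Add(2, Mul(Rational(1, 3), o))) = Mul(Rational(1, 3), o))
Mul(Add(Pow(Add(Add(0, -120), -16), Rational(1, 2)), Function('x')(11)), Pow(Add(-186, 154), -1)) = Mul(Add(Pow(Add(Add(0, -120), -16), Rational(1, 2)), Mul(Rational(1, 3), 11)), Pow(Add(-186, 154), -1)) = Mul(Add(Pow(Add(-120, -16), Rational(1, 2)), Rational(11, 3)), Pow(-32, -1)) = Mul(Add(Pow(-136, Rational(1, 2)), Rational(11, 3)), Rational(-1, 32)) = Mul(Add(Mul(2, I, Pow(34, Rational(1, 2))), Rational(11, 3)), Rational(-1, 32)) = Mul(Add(Rational(11, 3), Mul(2, I, Pow(34, Rational(1, 2)))), Rational(-1, 32)) = Add(Rational(-11, 96), Mul(Rational(-1, 16), I, Pow(34, Rational(1, 2))))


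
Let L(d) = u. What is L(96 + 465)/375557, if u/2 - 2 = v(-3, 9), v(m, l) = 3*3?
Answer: 22/375557 ≈ 5.8580e-5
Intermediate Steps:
v(m, l) = 9
u = 22 (u = 4 + 2*9 = 4 + 18 = 22)
L(d) = 22
L(96 + 465)/375557 = 22/375557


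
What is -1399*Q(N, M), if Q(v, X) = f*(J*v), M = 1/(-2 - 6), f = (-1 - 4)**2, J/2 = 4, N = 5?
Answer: -1399000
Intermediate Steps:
J = 8 (J = 2*4 = 8)
f = 25 (f = (-5)**2 = 25)
M = -1/8 (M = 1/(-8) = -1/8 ≈ -0.12500)
Q(v, X) = 200*v (Q(v, X) = 25*(8*v) = 200*v)
-1399*Q(N, M) = -279800*5 = -1399*1000 = -1399000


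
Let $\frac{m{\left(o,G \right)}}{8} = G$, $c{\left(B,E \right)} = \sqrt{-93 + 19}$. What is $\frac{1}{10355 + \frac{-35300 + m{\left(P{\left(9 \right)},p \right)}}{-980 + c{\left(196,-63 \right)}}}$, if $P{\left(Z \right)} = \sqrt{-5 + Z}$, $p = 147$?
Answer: $\frac{262609205}{2728461775327} - \frac{898 i \sqrt{74}}{2728461775327} \approx 9.6248 \cdot 10^{-5} - 2.8312 \cdot 10^{-9} i$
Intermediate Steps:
$c{\left(B,E \right)} = i \sqrt{74}$ ($c{\left(B,E \right)} = \sqrt{-74} = i \sqrt{74}$)
$m{\left(o,G \right)} = 8 G$
$\frac{1}{10355 + \frac{-35300 + m{\left(P{\left(9 \right)},p \right)}}{-980 + c{\left(196,-63 \right)}}} = \frac{1}{10355 + \frac{-35300 + 8 \cdot 147}{-980 + i \sqrt{74}}} = \frac{1}{10355 + \frac{-35300 + 1176}{-980 + i \sqrt{74}}} = \frac{1}{10355 - \frac{34124}{-980 + i \sqrt{74}}}$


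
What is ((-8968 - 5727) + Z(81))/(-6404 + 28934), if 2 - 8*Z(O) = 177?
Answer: -7849/12016 ≈ -0.65321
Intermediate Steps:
Z(O) = -175/8 (Z(O) = 1/4 - 1/8*177 = 1/4 - 177/8 = -175/8)
((-8968 - 5727) + Z(81))/(-6404 + 28934) = ((-8968 - 5727) - 175/8)/(-6404 + 28934) = (-14695 - 175/8)/22530 = -117735/8*1/22530 = -7849/12016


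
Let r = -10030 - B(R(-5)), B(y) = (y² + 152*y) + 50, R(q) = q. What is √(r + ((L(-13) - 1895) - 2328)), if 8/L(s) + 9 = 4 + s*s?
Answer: I*√22807726/41 ≈ 116.48*I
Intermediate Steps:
B(y) = 50 + y² + 152*y
L(s) = 8/(-5 + s²) (L(s) = 8/(-9 + (4 + s*s)) = 8/(-9 + (4 + s²)) = 8/(-5 + s²))
r = -9345 (r = -10030 - (50 + (-5)² + 152*(-5)) = -10030 - (50 + 25 - 760) = -10030 - 1*(-685) = -10030 + 685 = -9345)
√(r + ((L(-13) - 1895) - 2328)) = √(-9345 + ((8/(-5 + (-13)²) - 1895) - 2328)) = √(-9345 + ((8/(-5 + 169) - 1895) - 2328)) = √(-9345 + ((8/164 - 1895) - 2328)) = √(-9345 + ((8*(1/164) - 1895) - 2328)) = √(-9345 + ((2/41 - 1895) - 2328)) = √(-9345 + (-77693/41 - 2328)) = √(-9345 - 173141/41) = √(-556286/41) = I*√22807726/41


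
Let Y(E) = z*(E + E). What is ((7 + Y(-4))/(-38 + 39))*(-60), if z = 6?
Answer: 2460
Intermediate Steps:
Y(E) = 12*E (Y(E) = 6*(E + E) = 6*(2*E) = 12*E)
((7 + Y(-4))/(-38 + 39))*(-60) = ((7 + 12*(-4))/(-38 + 39))*(-60) = ((7 - 48)/1)*(-60) = -41*1*(-60) = -41*(-60) = 2460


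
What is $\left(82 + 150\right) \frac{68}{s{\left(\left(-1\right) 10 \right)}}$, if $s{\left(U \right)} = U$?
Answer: $- \frac{7888}{5} \approx -1577.6$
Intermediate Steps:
$\left(82 + 150\right) \frac{68}{s{\left(\left(-1\right) 10 \right)}} = \left(82 + 150\right) \frac{68}{\left(-1\right) 10} = 232 \frac{68}{-10} = 232 \cdot 68 \left(- \frac{1}{10}\right) = 232 \left(- \frac{34}{5}\right) = - \frac{7888}{5}$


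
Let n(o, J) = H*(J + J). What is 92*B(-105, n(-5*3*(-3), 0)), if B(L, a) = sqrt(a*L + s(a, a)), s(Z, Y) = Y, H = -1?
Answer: 0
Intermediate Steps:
n(o, J) = -2*J (n(o, J) = -(J + J) = -2*J)
B(L, a) = sqrt(a + L*a) (B(L, a) = sqrt(a*L + a) = sqrt(L*a + a) = sqrt(a + L*a))
92*B(-105, n(-5*3*(-3), 0)) = 92*sqrt((-2*0)*(1 - 105)) = 92*sqrt(0*(-104)) = 92*sqrt(0) = 92*0 = 0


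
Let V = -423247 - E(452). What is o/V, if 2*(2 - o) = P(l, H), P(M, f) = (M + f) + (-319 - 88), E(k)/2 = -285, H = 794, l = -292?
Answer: 91/845354 ≈ 0.00010765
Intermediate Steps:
E(k) = -570 (E(k) = 2*(-285) = -570)
P(M, f) = -407 + M + f (P(M, f) = (M + f) - 407 = -407 + M + f)
V = -422677 (V = -423247 - 1*(-570) = -423247 + 570 = -422677)
o = -91/2 (o = 2 - (-407 - 292 + 794)/2 = 2 - ½*95 = 2 - 95/2 = -91/2 ≈ -45.500)
o/V = -91/2/(-422677) = -91/2*(-1/422677) = 91/845354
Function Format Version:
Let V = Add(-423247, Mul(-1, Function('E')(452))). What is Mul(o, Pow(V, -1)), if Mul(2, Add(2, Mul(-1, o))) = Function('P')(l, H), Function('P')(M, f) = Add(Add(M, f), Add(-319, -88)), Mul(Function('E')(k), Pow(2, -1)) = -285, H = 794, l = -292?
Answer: Rational(91, 845354) ≈ 0.00010765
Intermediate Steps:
Function('E')(k) = -570 (Function('E')(k) = Mul(2, -285) = -570)
Function('P')(M, f) = Add(-407, M, f) (Function('P')(M, f) = Add(Add(M, f), -407) = Add(-407, M, f))
V = -422677 (V = Add(-423247, Mul(-1, -570)) = Add(-423247, 570) = -422677)
o = Rational(-91, 2) (o = Add(2, Mul(Rational(-1, 2), Add(-407, -292, 794))) = Add(2, Mul(Rational(-1, 2), 95)) = Add(2, Rational(-95, 2)) = Rational(-91, 2) ≈ -45.500)
Mul(o, Pow(V, -1)) = Mul(Rational(-91, 2), Pow(-422677, -1)) = Mul(Rational(-91, 2), Rational(-1, 422677)) = Rational(91, 845354)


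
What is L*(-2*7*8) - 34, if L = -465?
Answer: 52046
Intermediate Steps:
L*(-2*7*8) - 34 = -465*(-2*7)*8 - 34 = -(-6510)*8 - 34 = -465*(-112) - 34 = 52080 - 34 = 52046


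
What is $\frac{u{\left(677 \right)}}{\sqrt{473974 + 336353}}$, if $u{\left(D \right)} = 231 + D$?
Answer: $\frac{908 \sqrt{810327}}{810327} \approx 1.0087$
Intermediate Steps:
$\frac{u{\left(677 \right)}}{\sqrt{473974 + 336353}} = \frac{231 + 677}{\sqrt{473974 + 336353}} = \frac{908}{\sqrt{810327}} = 908 \frac{\sqrt{810327}}{810327} = \frac{908 \sqrt{810327}}{810327}$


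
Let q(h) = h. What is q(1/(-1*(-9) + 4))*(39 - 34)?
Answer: 5/13 ≈ 0.38462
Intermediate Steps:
q(1/(-1*(-9) + 4))*(39 - 34) = (39 - 34)/(-1*(-9) + 4) = 5/(9 + 4) = 5/13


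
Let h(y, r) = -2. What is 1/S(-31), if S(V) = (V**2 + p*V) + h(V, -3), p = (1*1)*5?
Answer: 1/804 ≈ 0.0012438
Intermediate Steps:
p = 5 (p = 1*5 = 5)
S(V) = -2 + V**2 + 5*V (S(V) = (V**2 + 5*V) - 2 = -2 + V**2 + 5*V)
1/S(-31) = 1/(-2 + (-31)**2 + 5*(-31)) = 1/(-2 + 961 - 155) = 1/804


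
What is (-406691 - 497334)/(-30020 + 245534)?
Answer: -904025/215514 ≈ -4.1947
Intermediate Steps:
(-406691 - 497334)/(-30020 + 245534) = -904025/215514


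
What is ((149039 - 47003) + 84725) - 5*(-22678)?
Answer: 300151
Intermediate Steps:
((149039 - 47003) + 84725) - 5*(-22678) = (102036 + 84725) + 113390 = 186761 + 113390 = 300151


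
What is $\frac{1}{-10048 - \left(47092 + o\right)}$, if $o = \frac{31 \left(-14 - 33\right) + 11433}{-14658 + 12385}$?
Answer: $- \frac{2273}{129869244} \approx -1.7502 \cdot 10^{-5}$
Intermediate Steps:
$o = - \frac{9976}{2273}$ ($o = \frac{31 \left(-47\right) + 11433}{-2273} = \left(-1457 + 11433\right) \left(- \frac{1}{2273}\right) = 9976 \left(- \frac{1}{2273}\right) = - \frac{9976}{2273} \approx -4.3889$)
$\frac{1}{-10048 - \left(47092 + o\right)} = \frac{1}{-10048 - \frac{107030140}{2273}} = \frac{1}{- \frac{129869244}{2273}} = - \frac{2273}{129869244}$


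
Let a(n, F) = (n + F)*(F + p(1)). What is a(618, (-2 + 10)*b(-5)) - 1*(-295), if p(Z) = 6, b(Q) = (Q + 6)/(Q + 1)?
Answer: 2759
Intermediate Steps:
b(Q) = (6 + Q)/(1 + Q)
a(n, F) = (6 + F)*(F + n) (a(n, F) = (n + F)*(F + 6) = (F + n)*(6 + F) = (6 + F)*(F + n))
a(618, (-2 + 10)*b(-5)) - 1*(-295) = (((-2 + 10)*((6 - 5)/(1 - 5)))² + 6*((-2 + 10)*((6 - 5)/(1 - 5))) + 6*618 + ((-2 + 10)*((6 - 5)/(1 - 5)))*618) - 1*(-295) = ((8*(1/(-4)))² + 6*(8*(1/(-4))) + 3708 + (8*(1/(-4)))*618) + 295 = ((8*(-¼*1))² + 6*(8*(-¼*1)) + 3708 + (8*(-¼*1))*618) + 295 = ((8*(-¼))² + 6*(8*(-¼)) + 3708 + (8*(-¼))*618) + 295 = ((-2)² + 6*(-2) + 3708 - 2*618) + 295 = (4 - 12 + 3708 - 1236) + 295 = 2464 + 295 = 2759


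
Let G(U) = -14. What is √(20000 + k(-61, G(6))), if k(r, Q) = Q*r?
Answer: √20854 ≈ 144.41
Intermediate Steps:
√(20000 + k(-61, G(6))) = √(20000 - 14*(-61)) = √(20000 + 854) = √20854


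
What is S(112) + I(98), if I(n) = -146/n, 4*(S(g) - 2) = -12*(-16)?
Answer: 2377/49 ≈ 48.510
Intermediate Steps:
S(g) = 50 (S(g) = 2 + (-12*(-16))/4 = 2 + (1/4)*192 = 2 + 48 = 50)
S(112) + I(98) = 50 - 146/98 = 50 - 146*1/98 = 50 - 73/49 = 2377/49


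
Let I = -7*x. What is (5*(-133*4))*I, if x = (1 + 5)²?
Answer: 670320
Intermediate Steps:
x = 36 (x = 6² = 36)
I = -252 (I = -7*36 = -252)
(5*(-133*4))*I = (5*(-133*4))*(-252) = (5*(-532))*(-252) = -2660*(-252) = 670320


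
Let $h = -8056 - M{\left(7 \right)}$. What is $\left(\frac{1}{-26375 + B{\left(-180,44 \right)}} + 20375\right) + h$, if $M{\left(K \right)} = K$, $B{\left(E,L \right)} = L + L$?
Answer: $\frac{323645543}{26287} \approx 12312.0$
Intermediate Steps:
$B{\left(E,L \right)} = 2 L$
$h = -8063$ ($h = -8056 - 7 = -8063$)
$\left(\frac{1}{-26375 + B{\left(-180,44 \right)}} + 20375\right) + h = \left(\frac{1}{-26375 + 2 \cdot 44} + 20375\right) - 8063 = \left(\frac{1}{-26375 + 88} + 20375\right) - 8063 = \left(\frac{1}{-26287} + 20375\right) - 8063 = \left(- \frac{1}{26287} + 20375\right) - 8063 = \frac{535597624}{26287} - 8063 = \frac{323645543}{26287}$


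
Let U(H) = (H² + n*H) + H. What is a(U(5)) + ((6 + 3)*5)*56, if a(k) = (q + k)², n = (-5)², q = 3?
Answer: 27484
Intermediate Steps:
n = 25
U(H) = H² + 26*H (U(H) = (H² + 25*H) + H = H² + 26*H)
a(k) = (3 + k)²
a(U(5)) + ((6 + 3)*5)*56 = (3 + 5*(26 + 5))² + ((6 + 3)*5)*56 = (3 + 5*31)² + (9*5)*56 = (3 + 155)² + 45*56 = 158² + 2520 = 24964 + 2520 = 27484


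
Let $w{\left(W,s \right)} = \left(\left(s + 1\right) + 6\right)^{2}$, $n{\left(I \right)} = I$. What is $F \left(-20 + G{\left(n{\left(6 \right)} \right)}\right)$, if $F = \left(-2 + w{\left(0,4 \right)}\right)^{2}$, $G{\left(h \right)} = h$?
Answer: $-198254$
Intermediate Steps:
$w{\left(W,s \right)} = \left(7 + s\right)^{2}$ ($w{\left(W,s \right)} = \left(\left(1 + s\right) + 6\right)^{2} = \left(7 + s\right)^{2}$)
$F = 14161$ ($F = \left(-2 + \left(7 + 4\right)^{2}\right)^{2} = \left(-2 + 11^{2}\right)^{2} = \left(-2 + 121\right)^{2} = 119^{2} = 14161$)
$F \left(-20 + G{\left(n{\left(6 \right)} \right)}\right) = 14161 \left(-20 + 6\right) = 14161 \left(-14\right) = -198254$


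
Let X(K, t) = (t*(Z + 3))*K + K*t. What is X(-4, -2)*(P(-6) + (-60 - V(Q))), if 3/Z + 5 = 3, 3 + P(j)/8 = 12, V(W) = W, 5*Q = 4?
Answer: 224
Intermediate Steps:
Q = 4/5 (Q = (1/5)*4 = 4/5 ≈ 0.80000)
P(j) = 72 (P(j) = -24 + 8*12 = -24 + 96 = 72)
Z = -3/2 (Z = 3/(-5 + 3) = 3/(-2) = 3*(-1/2) = -3/2 ≈ -1.5000)
X(K, t) = 5*K*t/2 (X(K, t) = (t*(-3/2 + 3))*K + K*t = (t*(3/2))*K + K*t = (3*t/2)*K + K*t = 3*K*t/2 + K*t = 5*K*t/2)
X(-4, -2)*(P(-6) + (-60 - V(Q))) = ((5/2)*(-4)*(-2))*(72 + (-60 - 1*4/5)) = 20*(72 + (-60 - 4/5)) = 20*(72 - 304/5) = 20*(56/5) = 224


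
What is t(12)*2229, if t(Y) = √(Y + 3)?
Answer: 2229*√15 ≈ 8632.9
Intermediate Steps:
t(Y) = √(3 + Y)
t(12)*2229 = √(3 + 12)*2229 = √15*2229 = 2229*√15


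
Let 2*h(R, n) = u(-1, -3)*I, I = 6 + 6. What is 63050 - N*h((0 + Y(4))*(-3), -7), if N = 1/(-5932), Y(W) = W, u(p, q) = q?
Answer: 187006291/2966 ≈ 63050.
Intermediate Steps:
I = 12
N = -1/5932 ≈ -0.00016858
h(R, n) = -18 (h(R, n) = (-3*12)/2 = (1/2)*(-36) = -18)
63050 - N*h((0 + Y(4))*(-3), -7) = 63050 - (-1)*(-18)/5932 = 63050 - 1*9/2966 = 63050 - 9/2966 = 187006291/2966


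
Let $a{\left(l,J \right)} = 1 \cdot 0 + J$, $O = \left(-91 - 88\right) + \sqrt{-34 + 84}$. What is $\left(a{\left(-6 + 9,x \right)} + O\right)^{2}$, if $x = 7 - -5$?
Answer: $27939 - 1670 \sqrt{2} \approx 25577.0$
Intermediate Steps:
$x = 12$ ($x = 7 + 5 = 12$)
$O = -179 + 5 \sqrt{2}$ ($O = -179 + \sqrt{50} = -179 + 5 \sqrt{2} \approx -171.93$)
$a{\left(l,J \right)} = J$ ($a{\left(l,J \right)} = 0 + J = J$)
$\left(a{\left(-6 + 9,x \right)} + O\right)^{2} = \left(12 - \left(179 - 5 \sqrt{2}\right)\right)^{2} = \left(-167 + 5 \sqrt{2}\right)^{2}$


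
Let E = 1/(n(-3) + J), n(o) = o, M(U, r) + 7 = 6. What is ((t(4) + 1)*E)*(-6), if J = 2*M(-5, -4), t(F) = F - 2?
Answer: 18/5 ≈ 3.6000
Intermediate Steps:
t(F) = -2 + F
M(U, r) = -1 (M(U, r) = -7 + 6 = -1)
J = -2 (J = 2*(-1) = -2)
E = -⅕ (E = 1/(-3 - 2) = 1/(-5) = -⅕ ≈ -0.20000)
((t(4) + 1)*E)*(-6) = (((-2 + 4) + 1)*(-⅕))*(-6) = ((2 + 1)*(-⅕))*(-6) = (3*(-⅕))*(-6) = -⅗*(-6) = 18/5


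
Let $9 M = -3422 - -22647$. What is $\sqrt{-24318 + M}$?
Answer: $\frac{i \sqrt{199637}}{3} \approx 148.94 i$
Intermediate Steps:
$M = \frac{19225}{9}$ ($M = \frac{-3422 - -22647}{9} = \frac{-3422 + 22647}{9} = \frac{1}{9} \cdot 19225 = \frac{19225}{9} \approx 2136.1$)
$\sqrt{-24318 + M} = \sqrt{-24318 + \frac{19225}{9}} = \sqrt{- \frac{199637}{9}} = \frac{i \sqrt{199637}}{3}$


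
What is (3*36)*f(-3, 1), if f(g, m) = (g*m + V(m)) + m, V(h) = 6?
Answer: 432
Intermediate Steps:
f(g, m) = 6 + m + g*m (f(g, m) = (g*m + 6) + m = (6 + g*m) + m = 6 + m + g*m)
(3*36)*f(-3, 1) = (3*36)*(6 + 1 - 3*1) = 108*(6 + 1 - 3) = 108*4 = 432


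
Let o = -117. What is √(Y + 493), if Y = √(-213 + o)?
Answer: √(493 + I*√330) ≈ 22.207 + 0.409*I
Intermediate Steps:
Y = I*√330 (Y = √(-213 - 117) = √(-330) = I*√330 ≈ 18.166*I)
√(Y + 493) = √(I*√330 + 493) = √(493 + I*√330)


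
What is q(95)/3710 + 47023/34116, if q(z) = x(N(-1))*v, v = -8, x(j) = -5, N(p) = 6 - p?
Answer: 17581997/12657036 ≈ 1.3891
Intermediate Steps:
q(z) = 40 (q(z) = -5*(-8) = 40)
q(95)/3710 + 47023/34116 = 40/3710 + 47023/34116 = 40*(1/3710) + 47023*(1/34116) = 4/371 + 47023/34116 = 17581997/12657036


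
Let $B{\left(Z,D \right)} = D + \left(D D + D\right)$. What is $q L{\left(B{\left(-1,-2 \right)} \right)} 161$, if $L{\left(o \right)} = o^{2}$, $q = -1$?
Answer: $0$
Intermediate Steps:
$B{\left(Z,D \right)} = D^{2} + 2 D$ ($B{\left(Z,D \right)} = D + \left(D^{2} + D\right) = D + \left(D + D^{2}\right) = D^{2} + 2 D$)
$q L{\left(B{\left(-1,-2 \right)} \right)} 161 = - \left(- 2 \left(2 - 2\right)\right)^{2} \cdot 161 = - \left(\left(-2\right) 0\right)^{2} \cdot 161 = - 0^{2} \cdot 161 = \left(-1\right) 0 \cdot 161 = 0 \cdot 161 = 0$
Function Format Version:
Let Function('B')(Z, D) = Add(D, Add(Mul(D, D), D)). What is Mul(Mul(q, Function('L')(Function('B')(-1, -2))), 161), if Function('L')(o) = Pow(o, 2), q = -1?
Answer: 0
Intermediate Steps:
Function('B')(Z, D) = Add(Pow(D, 2), Mul(2, D)) (Function('B')(Z, D) = Add(D, Add(Pow(D, 2), D)) = Add(D, Add(D, Pow(D, 2))) = Add(Pow(D, 2), Mul(2, D)))
Mul(Mul(q, Function('L')(Function('B')(-1, -2))), 161) = Mul(Mul(-1, Pow(Mul(-2, Add(2, -2)), 2)), 161) = Mul(Mul(-1, Pow(Mul(-2, 0), 2)), 161) = Mul(Mul(-1, Pow(0, 2)), 161) = Mul(Mul(-1, 0), 161) = Mul(0, 161) = 0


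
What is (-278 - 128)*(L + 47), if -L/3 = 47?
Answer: 38164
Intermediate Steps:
L = -141 (L = -3*47 = -141)
(-278 - 128)*(L + 47) = (-278 - 128)*(-141 + 47) = -406*(-94) = 38164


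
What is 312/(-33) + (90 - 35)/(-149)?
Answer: -16101/1639 ≈ -9.8237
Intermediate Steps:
312/(-33) + (90 - 35)/(-149) = 312*(-1/33) + 55*(-1/149) = -104/11 - 55/149 = -16101/1639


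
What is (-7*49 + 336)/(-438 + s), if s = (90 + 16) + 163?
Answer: 7/169 ≈ 0.041420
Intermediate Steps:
s = 269 (s = 106 + 163 = 269)
(-7*49 + 336)/(-438 + s) = (-7*49 + 336)/(-438 + 269) = (-343 + 336)/(-169) = -7*(-1/169) = 7/169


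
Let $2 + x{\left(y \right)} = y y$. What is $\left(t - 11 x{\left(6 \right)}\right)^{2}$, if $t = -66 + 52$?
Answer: $150544$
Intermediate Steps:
$x{\left(y \right)} = -2 + y^{2}$ ($x{\left(y \right)} = -2 + y y = -2 + y^{2}$)
$t = -14$
$\left(t - 11 x{\left(6 \right)}\right)^{2} = \left(-14 - 11 \left(-2 + 6^{2}\right)\right)^{2} = \left(-14 - 11 \left(-2 + 36\right)\right)^{2} = \left(-14 - 374\right)^{2} = \left(-388\right)^{2} = 150544$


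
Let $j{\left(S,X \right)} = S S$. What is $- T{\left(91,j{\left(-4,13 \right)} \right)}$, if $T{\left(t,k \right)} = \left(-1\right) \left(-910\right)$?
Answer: $-910$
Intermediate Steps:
$j{\left(S,X \right)} = S^{2}$
$T{\left(t,k \right)} = 910$
$- T{\left(91,j{\left(-4,13 \right)} \right)} = \left(-1\right) 910 = -910$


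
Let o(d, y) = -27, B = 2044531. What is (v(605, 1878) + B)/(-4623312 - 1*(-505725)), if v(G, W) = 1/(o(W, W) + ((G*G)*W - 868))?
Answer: -468466151554402/943468274915095 ≈ -0.49654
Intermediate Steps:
v(G, W) = 1/(-895 + W*G**2) (v(G, W) = 1/(-27 + ((G*G)*W - 868)) = 1/(-27 + (G**2*W - 868)) = 1/(-27 + (W*G**2 - 868)) = 1/(-27 + (-868 + W*G**2)) = 1/(-895 + W*G**2))
(v(605, 1878) + B)/(-4623312 - 1*(-505725)) = (1/(-895 + 1878*605**2) + 2044531)/(-4623312 - 1*(-505725)) = (1/(-895 + 1878*366025) + 2044531)/(-4623312 + 505725) = (1/(-895 + 687394950) + 2044531)/(-4117587) = (1/687394055 + 2044531)*(-1/4117587) = (1405398454663206/687394055)*(-1/4117587) = -468466151554402/943468274915095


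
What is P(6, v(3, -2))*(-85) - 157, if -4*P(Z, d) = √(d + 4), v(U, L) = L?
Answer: -157 + 85*√2/4 ≈ -126.95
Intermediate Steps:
P(Z, d) = -√(4 + d)/4 (P(Z, d) = -√(d + 4)/4 = -√(4 + d)/4)
P(6, v(3, -2))*(-85) - 157 = -√(4 - 2)/4*(-85) - 157 = -√2/4*(-85) - 157 = 85*√2/4 - 157 = -157 + 85*√2/4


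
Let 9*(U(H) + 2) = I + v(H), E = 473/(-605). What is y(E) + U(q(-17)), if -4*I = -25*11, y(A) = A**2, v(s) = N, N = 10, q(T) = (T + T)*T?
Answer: 89071/12100 ≈ 7.3612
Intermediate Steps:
q(T) = 2*T**2 (q(T) = (2*T)*T = 2*T**2)
v(s) = 10
E = -43/55 (E = 473*(-1/605) = -43/55 ≈ -0.78182)
I = 275/4 (I = -(-25)*11/4 = -1/4*(-275) = 275/4 ≈ 68.750)
U(H) = 27/4 (U(H) = -2 + (275/4 + 10)/9 = -2 + (1/9)*(315/4) = -2 + 35/4 = 27/4)
y(E) + U(q(-17)) = (-43/55)**2 + 27/4 = 1849/3025 + 27/4 = 89071/12100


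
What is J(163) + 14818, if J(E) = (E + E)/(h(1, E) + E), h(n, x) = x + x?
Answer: 44456/3 ≈ 14819.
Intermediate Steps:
h(n, x) = 2*x
J(E) = 2/3 (J(E) = (E + E)/(2*E + E) = (2*E)/((3*E)) = (2*E)*(1/(3*E)) = 2/3)
J(163) + 14818 = 2/3 + 14818 = 44456/3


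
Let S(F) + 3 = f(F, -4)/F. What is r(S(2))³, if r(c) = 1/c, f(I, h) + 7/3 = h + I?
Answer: -216/29791 ≈ -0.0072505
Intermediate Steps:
f(I, h) = -7/3 + I + h (f(I, h) = -7/3 + (h + I) = -7/3 + (I + h) = -7/3 + I + h)
S(F) = -3 + (-19/3 + F)/F (S(F) = -3 + (-7/3 + F - 4)/F = -3 + (-19/3 + F)/F)
r(S(2))³ = (1/(-2 - 19/3/2))³ = (1/(-2 - 19/3*½))³ = (1/(-2 - 19/6))³ = (1/(-31/6))³ = (-6/31)³ = -216/29791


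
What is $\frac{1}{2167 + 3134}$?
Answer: $\frac{1}{5301} \approx 0.00018864$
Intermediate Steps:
$\frac{1}{2167 + 3134} = \frac{1}{5301}$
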